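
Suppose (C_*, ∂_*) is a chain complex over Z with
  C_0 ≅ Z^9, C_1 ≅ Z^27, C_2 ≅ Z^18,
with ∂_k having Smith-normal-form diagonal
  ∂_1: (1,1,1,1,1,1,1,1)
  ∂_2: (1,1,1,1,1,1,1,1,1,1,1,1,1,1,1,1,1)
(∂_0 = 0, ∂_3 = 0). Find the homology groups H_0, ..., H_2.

H_0: b_0 = 9 − 0 − 8 = 1; torsion from ∂_1 factors > 1: none. So H_0 ≅ Z.
H_1: b_1 = 27 − 8 − 17 = 2; torsion from ∂_2 factors > 1: none. So H_1 ≅ Z^2.
H_2: b_2 = 18 − 17 − 0 = 1; torsion from ∂_3 factors > 1: none. So H_2 ≅ Z.

H_0 ≅ Z,  H_1 ≅ Z^2,  H_2 ≅ Z.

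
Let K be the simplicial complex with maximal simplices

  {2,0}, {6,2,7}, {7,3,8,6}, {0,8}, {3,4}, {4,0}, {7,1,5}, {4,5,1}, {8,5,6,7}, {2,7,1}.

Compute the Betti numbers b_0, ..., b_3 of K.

Take the total order 0 < 1 < 2 < 3 < 4 < 5 < 6 < 7 < 8 on the vertex set. Then K (dimension 3) consists of the simplices:

  0-simplices (9): [0], [1], [2], [3], [4], [5], [6], [7], [8]
  1-simplices (20): [0,2], [0,4], [0,8], [1,2], [1,4], [1,5], [1,7], [2,6], [2,7], [3,4], [3,6], [3,7], [3,8], [4,5], [5,6], [5,7], [5,8], [6,7], [6,8], [7,8]
  2-simplices (11): [1,2,7], [1,4,5], [1,5,7], [2,6,7], [3,6,7], [3,6,8], [3,7,8], [5,6,7], [5,6,8], [5,7,8], [6,7,8]
  3-simplices (2): [3,6,7,8], [5,6,7,8]

so the chain groups are C_0 ≅ Z^9, C_1 ≅ Z^20, C_2 ≅ Z^11, C_3 ≅ Z^2.

∂_1: C_1 → C_0 sends each edge [p,q] (with p < q) to q − p. For instance
  ∂[1,4] = [4] − [1].
The 9×20 boundary matrix has rank 8 and Smith normal form diag(1,1,1,1,1,1,1,1).

∂_2: C_2 → C_1 maps a triangle to the signed sum of its edges. For instance
  ∂[1,5,7] = [5,7] − [1,7] + [1,5],
  ∂[6,7,8] = [7,8] − [6,8] + [6,7].
The 20×11 boundary matrix has rank 9 and Smith normal form diag(1,1,1,1,1,1,1,1,1).

Boundary ∂_3: C_3 → C_2 sends each 3-simplex σ to the alternating sum Σ_i (−1)^i (σ with its i-th vertex removed). For instance
  ∂[5,6,7,8] = [6,7,8] − [5,7,8] + [5,6,8] − [5,6,7],
  ∂[3,6,7,8] = [6,7,8] − [3,7,8] + [3,6,8] − [3,6,7].
As a 11×2 matrix over Z this has rank 2, with invariant factors (1,1).

Computing H_k = (kernel of ∂_k) / (image of ∂_{k+1}):

  H_0: rank C_0 − rank ∂_1 = 9 − 8 = 1, and the invariant factors of ∂_1 are all 1, so H_0 ≅ Z.
  H_1: rank ker ∂_1 − rank ∂_2 = (20 − 8) − 9 = 3, and the invariant factors of ∂_2 are all 1, so H_1 ≅ Z^3.
  H_2: rank ker ∂_2 − rank ∂_3 = (11 − 9) − 2 = 0, and the invariant factors of ∂_3 are all 1, so H_2 ≅ 0.
  H_3: rank ker ∂_3 − rank ∂_4 = (2 − 2) − 0 = 0, and there is no ∂_4, so H_3 ≅ 0.

Hence the Betti numbers are b_0 = 1, b_1 = 3, b_2 = 0, b_3 = 0.

b_0 = 1, b_1 = 3, b_2 = 0, b_3 = 0.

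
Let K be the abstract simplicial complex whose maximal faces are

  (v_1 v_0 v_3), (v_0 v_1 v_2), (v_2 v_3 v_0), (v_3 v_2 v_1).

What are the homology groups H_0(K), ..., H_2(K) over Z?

K has 4 vertices, 6 edges, 4 triangles.
rank ∂_0 = 0, rank ∂_1 = 3 ⇒ b_0 = 4 − 0 − 3 = 1; all invariant factors of ∂_1 are 1 so no torsion. So H_0 ≅ Z.
rank ∂_1 = 3, rank ∂_2 = 3 ⇒ b_1 = 6 − 3 − 3 = 0; all invariant factors of ∂_2 are 1 so no torsion. So H_1 ≅ 0.
rank ∂_2 = 3, rank ∂_3 = 0 ⇒ b_2 = 4 − 3 − 0 = 1. So H_2 ≅ Z.

H_0 ≅ Z,  H_1 = 0,  H_2 ≅ Z.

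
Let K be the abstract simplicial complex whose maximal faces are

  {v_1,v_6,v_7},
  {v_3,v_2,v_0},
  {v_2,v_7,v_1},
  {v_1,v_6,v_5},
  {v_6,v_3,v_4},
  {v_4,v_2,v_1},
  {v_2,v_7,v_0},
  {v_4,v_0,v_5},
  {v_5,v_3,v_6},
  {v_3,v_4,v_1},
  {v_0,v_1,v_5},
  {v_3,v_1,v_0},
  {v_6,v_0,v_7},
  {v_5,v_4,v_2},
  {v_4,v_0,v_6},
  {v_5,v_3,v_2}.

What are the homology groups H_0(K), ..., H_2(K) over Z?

H_0 = Z,  H_1 = Z^2,  H_2 = Z.

Take the total order v_0 < v_1 < v_2 < v_3 < v_4 < v_5 < v_6 < v_7 on the vertex set. Then K (dimension 2) consists of the simplices:

  0-simplices (8): [v_0], [v_1], [v_2], [v_3], [v_4], [v_5], [v_6], [v_7]
  1-simplices (24): (24 of them)
  2-simplices (16): (16 of them)

Hence C_0 ≅ Z^8, C_1 ≅ Z^24, C_2 ≅ Z^16.

Boundary ∂_1: C_1 → C_0 maps an edge to its endpoints' difference, ∂[p,q] = q − p.
This gives a 8×24 integer matrix of rank 7; reducing to Smith normal form yields diagonal entries (1,1,1,1,1,1,1).

Boundary ∂_2: C_2 → C_1 maps a triangle to the signed sum of its edges. For instance
  ∂[v_0,v_6,v_7] = [v_6,v_7] − [v_0,v_7] + [v_0,v_6],
  ∂[v_0,v_4,v_6] = [v_4,v_6] − [v_0,v_6] + [v_0,v_4].
As a 24×16 matrix over Z this has rank 15, with invariant factors (1,1,1,1,1,1,1,1,1,1,1,1,1,1,1).

Reading off H_k = ker ∂_k / im ∂_{k+1}:

  H_0: rank C_0 − rank ∂_1 = 8 − 7 = 1, and the invariant factors of ∂_1 are all 1, so H_0 = Z.
  H_1: rank ker ∂_1 − rank ∂_2 = (24 − 7) − 15 = 2, and the invariant factors of ∂_2 are all 1, so H_1 = Z^2.
  H_2: rank ker ∂_2 − rank ∂_3 = (16 − 15) − 0 = 1, and there is no ∂_3, so H_2 = Z.

As a check, the Euler characteristic is 8 − 24 + 16 = 0, which agrees with 1 − 2 + 1 = 0.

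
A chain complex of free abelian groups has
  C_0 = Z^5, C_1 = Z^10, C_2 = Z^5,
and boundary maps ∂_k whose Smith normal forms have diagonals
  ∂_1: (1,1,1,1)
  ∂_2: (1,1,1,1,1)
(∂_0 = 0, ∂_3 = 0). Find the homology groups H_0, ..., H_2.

H_0 = Z,  H_1 = Z,  H_2 = 0.

H_0: b_0 = 5 − 0 − 4 = 1; torsion from ∂_1 factors > 1: none. So H_0 = Z.
H_1: b_1 = 10 − 4 − 5 = 1; torsion from ∂_2 factors > 1: none. So H_1 = Z.
H_2: b_2 = 5 − 5 − 0 = 0; torsion from ∂_3 factors > 1: none. So H_2 = 0.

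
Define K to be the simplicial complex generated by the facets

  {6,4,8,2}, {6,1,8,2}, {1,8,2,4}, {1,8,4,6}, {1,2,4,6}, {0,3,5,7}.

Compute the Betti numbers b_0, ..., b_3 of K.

b_0 = 2, b_1 = 0, b_2 = 0, b_3 = 1.

We work with the vertex ordering 0 < 1 < 2 < 3 < 4 < 5 < 6 < 7 < 8. The simplices of K, each written with vertices in increasing order, are:

  0-simplices (9): [0], [1], [2], [3], [4], [5], [6], [7], [8]
  1-simplices (16): [0,3], [0,5], [0,7], [1,2], [1,4], [1,6], [1,8], [2,4], [2,6], [2,8], [3,5], [3,7], [4,6], [4,8], [5,7], [6,8]
  2-simplices (14): [0,3,5], [0,3,7], [0,5,7], [1,2,4], [1,2,6], [1,2,8], [1,4,6], [1,4,8], [1,6,8], [2,4,6], [2,4,8], [2,6,8], [3,5,7], [4,6,8]
  3-simplices (6): [0,3,5,7], [1,2,4,6], [1,2,4,8], [1,2,6,8], [1,4,6,8], [2,4,6,8]

giving chain groups C_0 ≅ Z^9, C_1 ≅ Z^16, C_2 ≅ Z^14, C_3 ≅ Z^6.

∂_1: C_1 → C_0 maps an edge to its endpoints' difference, ∂[p,q] = q − p. For instance
  ∂[4,8] = [8] − [4].
The 9×16 boundary matrix has rank 7 and Smith normal form diag(1,1,1,1,1,1,1).

Boundary ∂_2: C_2 → C_1 maps a triangle to the signed sum of its edges. For instance
  ∂[1,6,8] = [6,8] − [1,8] + [1,6],
  ∂[1,2,6] = [2,6] − [1,6] + [1,2].
As a 16×14 matrix over Z this has rank 9, with invariant factors (1,1,1,1,1,1,1,1,1).

The boundary map ∂_3: C_3 → C_2 sends each 3-simplex σ to the alternating sum Σ_i (−1)^i (σ with its i-th vertex removed). For instance
  ∂[1,2,4,6] = [2,4,6] − [1,4,6] + [1,2,6] − [1,2,4],
  ∂[1,2,4,8] = [2,4,8] − [1,4,8] + [1,2,8] − [1,2,4].
The resulting 14×6 matrix has rank 5, and its Smith normal form has invariant factors (1,1,1,1,1).

From H_k ≅ ker(∂_k) / im(∂_{k+1}) we obtain:

  H_0: rank C_0 − rank ∂_1 = 9 − 7 = 2, and the invariant factors of ∂_1 are all 1, so H_0 ≅ Z^2.
  H_1: rank ker ∂_1 − rank ∂_2 = (16 − 7) − 9 = 0, and the invariant factors of ∂_2 are all 1, so H_1 ≅ 0.
  H_2: rank ker ∂_2 − rank ∂_3 = (14 − 9) − 5 = 0, and the invariant factors of ∂_3 are all 1, so H_2 ≅ 0.
  H_3: rank ker ∂_3 − rank ∂_4 = (6 − 5) − 0 = 1, and there is no ∂_4, so H_3 ≅ Z.

(K is a triangulation of the disjoint union of the 3-sphere S^3 and the 3-simplex.)

Hence the Betti numbers are b_0 = 2, b_1 = 0, b_2 = 0, b_3 = 1.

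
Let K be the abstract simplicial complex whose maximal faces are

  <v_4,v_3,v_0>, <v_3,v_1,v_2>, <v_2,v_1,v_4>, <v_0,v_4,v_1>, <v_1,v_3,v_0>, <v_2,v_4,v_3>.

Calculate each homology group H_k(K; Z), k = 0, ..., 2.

K has 5 vertices, 9 edges, 6 triangles.
rank ∂_0 = 0, rank ∂_1 = 4 ⇒ b_0 = 5 − 0 − 4 = 1; all invariant factors of ∂_1 are 1 so no torsion. So H_0 ≅ Z.
rank ∂_1 = 4, rank ∂_2 = 5 ⇒ b_1 = 9 − 4 − 5 = 0; all invariant factors of ∂_2 are 1 so no torsion. So H_1 ≅ 0.
rank ∂_2 = 5, rank ∂_3 = 0 ⇒ b_2 = 6 − 5 − 0 = 1. So H_2 ≅ Z.

H_0 ≅ Z,  H_1 = 0,  H_2 ≅ Z.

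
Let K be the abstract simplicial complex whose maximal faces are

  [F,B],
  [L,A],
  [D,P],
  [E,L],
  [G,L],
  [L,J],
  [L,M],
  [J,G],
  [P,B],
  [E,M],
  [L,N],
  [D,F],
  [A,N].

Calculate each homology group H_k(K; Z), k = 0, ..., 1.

K has 11 vertices, 13 edges.
rank ∂_0 = 0, rank ∂_1 = 9 ⇒ b_0 = 11 − 0 − 9 = 2; all invariant factors of ∂_1 are 1 so no torsion. So H_0 ≅ Z^2.
rank ∂_1 = 9, rank ∂_2 = 0 ⇒ b_1 = 13 − 9 − 0 = 4. So H_1 ≅ Z^4.

H_0 ≅ Z^2,  H_1 ≅ Z^4.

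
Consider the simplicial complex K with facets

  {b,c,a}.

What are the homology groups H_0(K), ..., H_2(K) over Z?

Order the vertices as a < b < c. Listing each simplex with vertices in this order, K has dimension 2 with simplices:

  0-simplices (3): a, b, c
  1-simplices (3): ab, ac, bc
  2-simplices (1): abc

giving chain groups C_0 ≅ Z^3, C_1 ≅ Z^3, C_2 ≅ Z^1.

∂_1: C_1 → C_0 is given by ∂[p,q] = [q] − [p]. For instance
  ∂ac = c − a.
As a 3×3 matrix over Z this has rank 2, with invariant factors (1,1).

∂_2: C_2 → C_1 sends each 2-simplex [p,q,r] to [q,r] − [p,r] + [p,q]. For instance
  ∂abc = bc − ac + ab.
The 3×1 boundary matrix has rank 1 and Smith normal form diag(1).

From H_k ≅ ker(∂_k) / im(∂_{k+1}) we obtain:

  H_0: rank C_0 − rank ∂_1 = 3 − 2 = 1, and the invariant factors of ∂_1 are all 1, so H_0 ≅ Z.
  H_1: rank ker ∂_1 − rank ∂_2 = (3 − 2) − 1 = 0, and the invariant factors of ∂_2 are all 1, so H_1 ≅ 0.
  H_2: rank ker ∂_2 − rank ∂_3 = (1 − 1) − 0 = 0, and there is no ∂_3, so H_2 ≅ 0.

H_0 = Z,  H_1 = 0,  H_2 = 0.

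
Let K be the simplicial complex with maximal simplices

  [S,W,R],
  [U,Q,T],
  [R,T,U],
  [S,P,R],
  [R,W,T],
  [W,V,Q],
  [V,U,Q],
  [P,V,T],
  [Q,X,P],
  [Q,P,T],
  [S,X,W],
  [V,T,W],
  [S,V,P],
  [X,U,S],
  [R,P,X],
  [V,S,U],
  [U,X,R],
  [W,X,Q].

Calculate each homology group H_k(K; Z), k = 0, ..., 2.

H_0 ≅ Z,  H_1 ≅ Z ⊕ Z_2,  H_2 = 0.

Fix the vertex order P < Q < R < S < T < U < V < W < X and write every simplex with vertices in increasing order. Then dim K = 2 and the simplices of K are:

  0-simplices (9): P, Q, R, S, T, U, V, W, X
  1-simplices (27): PQ, PR, PS, PT, PV, PX, QT, QU, QV, QW, QX, RS, RT, RU, RW, RX, SU, SV, SW, SX, TU, TV, TW, UV, UX, VW, WX
  2-simplices (18): PQT, PQX, PRS, PRX, PSV, PTV, QTU, QUV, QVW, QWX, RSW, RTU, RTW, RUX, SUV, SUX, SWX, TVW

giving chain groups C_0 ≅ Z^9, C_1 ≅ Z^27, C_2 ≅ Z^18.

Boundary ∂_1: C_1 → C_0 is given by ∂[p,q] = [q] − [p].
The resulting 9×27 matrix has rank 8, and its Smith normal form has invariant factors (1,1,1,1,1,1,1,1).

Boundary ∂_2: C_2 → C_1 acts by ∂[p,q,r] = [q,r] − [p,r] + [p,q]. For instance
  ∂QUV = UV − QV + QU,
  ∂RSW = SW − RW + RS.
The resulting 27×18 matrix has rank 18, and its Smith normal form has invariant factors (1,1,1,1,1,1,1,1,1,1,1,1,1,1,1,1,1,2).

From H_k ≅ ker(∂_k) / im(∂_{k+1}) we obtain:

  H_0: rank C_0 − rank ∂_1 = 9 − 8 = 1, and the invariant factors of ∂_1 are all 1, so H_0 = Z.
  H_1: rank ker ∂_1 − rank ∂_2 = (27 − 8) − 18 = 1, and ∂_2 has invariant factor 2 > 1, so H_1 = Z ⊕ Z_2.
  H_2: rank ker ∂_2 − rank ∂_3 = (18 − 18) − 0 = 0, and there is no ∂_3, so H_2 = 0.

(K is a triangulation of the Klein bottle.)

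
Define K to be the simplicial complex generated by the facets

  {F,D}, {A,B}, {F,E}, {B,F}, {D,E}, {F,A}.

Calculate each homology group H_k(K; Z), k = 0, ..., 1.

H_0 = Z,  H_1 = Z^2.

We work with the vertex ordering A < B < D < E < F. The simplices of K, each written with vertices in increasing order, are:

  0-simplices (5): A, B, D, E, F
  1-simplices (6): AB, AF, BF, DE, DF, EF

Hence C_0 ≅ Z^5, C_1 ≅ Z^6.

The boundary map ∂_1: C_1 → C_0 sends each edge [p,q] (with p < q) to q − p. For instance
  ∂AF = F − A.
The resulting 5×6 matrix has rank 4, and its Smith normal form has invariant factors (1,1,1,1).

Reading off H_k = ker ∂_k / im ∂_{k+1}:

  H_0: rank C_0 − rank ∂_1 = 5 − 4 = 1, and the invariant factors of ∂_1 are all 1, so H_0 = Z.
  H_1: rank ker ∂_1 − rank ∂_2 = (6 − 4) − 0 = 2, and there is no ∂_2, so H_1 = Z^2.

As a check, the Euler characteristic is 5 − 6 = -1, which agrees with 1 − 2 = -1.
(K is a triangulation of a wedge of 2 circles.)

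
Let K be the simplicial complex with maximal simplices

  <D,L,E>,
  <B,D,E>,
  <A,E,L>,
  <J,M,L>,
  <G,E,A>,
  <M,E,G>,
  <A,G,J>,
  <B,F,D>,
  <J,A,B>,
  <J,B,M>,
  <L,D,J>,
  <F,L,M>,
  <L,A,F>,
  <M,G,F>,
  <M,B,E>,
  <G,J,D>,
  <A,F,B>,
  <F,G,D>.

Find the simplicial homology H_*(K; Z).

H_0 ≅ Z,  H_1 ≅ Z^2,  H_2 ≅ Z.

Fix the vertex order A < B < D < E < F < G < J < L < M and write every simplex with vertices in increasing order. Then dim K = 2 and the simplices of K are:

  0-simplices (9): A, B, D, E, F, G, J, L, M
  1-simplices (27): AB, AE, AF, AG, AJ, AL, BD, BE, BF, BJ, BM, DE, DF, DG, DJ, DL, EG, EL, EM, FG, FL, FM, GJ, GM, JL, JM, LM
  2-simplices (18): ABF, ABJ, AEG, AEL, AFL, AGJ, BDE, BDF, BEM, BJM, DEL, DFG, DGJ, DJL, EGM, FGM, FLM, JLM

so the chain groups are C_0 ≅ Z^9, C_1 ≅ Z^27, C_2 ≅ Z^18.

∂_1: C_1 → C_0 is given by ∂[p,q] = [q] − [p]. For instance
  ∂FM = M − F.
The 9×27 boundary matrix has rank 8 and Smith normal form diag(1,1,1,1,1,1,1,1).

The boundary map ∂_2: C_2 → C_1 maps a triangle to the signed sum of its edges. For instance
  ∂AEL = EL − AL + AE,
  ∂DGJ = GJ − DJ + DG.
The 27×18 boundary matrix has rank 17 and Smith normal form diag(1,1,1,1,1,1,1,1,1,1,1,1,1,1,1,1,1).

Computing H_k = (kernel of ∂_k) / (image of ∂_{k+1}):

  H_0: rank C_0 − rank ∂_1 = 9 − 8 = 1, and the invariant factors of ∂_1 are all 1, so H_0 = Z.
  H_1: rank ker ∂_1 − rank ∂_2 = (27 − 8) − 17 = 2, and the invariant factors of ∂_2 are all 1, so H_1 = Z^2.
  H_2: rank ker ∂_2 − rank ∂_3 = (18 − 17) − 0 = 1, and there is no ∂_3, so H_2 = Z.

(K is a triangulation of the torus T^2.)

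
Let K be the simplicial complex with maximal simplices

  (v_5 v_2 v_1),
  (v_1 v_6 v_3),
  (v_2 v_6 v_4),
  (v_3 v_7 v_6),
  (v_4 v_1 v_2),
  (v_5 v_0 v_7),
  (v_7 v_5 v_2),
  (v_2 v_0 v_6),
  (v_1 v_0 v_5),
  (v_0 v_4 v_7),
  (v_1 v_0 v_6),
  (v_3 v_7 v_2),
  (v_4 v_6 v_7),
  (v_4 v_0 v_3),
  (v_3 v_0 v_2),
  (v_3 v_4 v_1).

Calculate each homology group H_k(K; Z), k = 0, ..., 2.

We work with the vertex ordering v_0 < v_1 < v_2 < v_3 < v_4 < v_5 < v_6 < v_7. The simplices of K, each written with vertices in increasing order, are:

  0-simplices (8): [v_0], [v_1], [v_2], [v_3], [v_4], [v_5], [v_6], [v_7]
  1-simplices (24): (24 of them)
  2-simplices (16): (16 of them)

Hence C_0 ≅ Z^8, C_1 ≅ Z^24, C_2 ≅ Z^16.

The boundary map ∂_1: C_1 → C_0 is given by ∂[p,q] = [q] − [p]. For instance
  ∂[v_1,v_2] = [v_2] − [v_1].
This gives a 8×24 integer matrix of rank 7; reducing to Smith normal form yields diagonal entries (1,1,1,1,1,1,1).

∂_2: C_2 → C_1 maps a triangle to the signed sum of its edges. For instance
  ∂[v_0,v_2,v_6] = [v_2,v_6] − [v_0,v_6] + [v_0,v_2],
  ∂[v_1,v_3,v_4] = [v_3,v_4] − [v_1,v_4] + [v_1,v_3].
The resulting 24×16 matrix has rank 15, and its Smith normal form has invariant factors (1,1,1,1,1,1,1,1,1,1,1,1,1,1,1).

Reading off H_k = ker ∂_k / im ∂_{k+1}:

  H_0: rank C_0 − rank ∂_1 = 8 − 7 = 1, and the invariant factors of ∂_1 are all 1, so H_0 ≅ Z.
  H_1: rank ker ∂_1 − rank ∂_2 = (24 − 7) − 15 = 2, and the invariant factors of ∂_2 are all 1, so H_1 ≅ Z^2.
  H_2: rank ker ∂_2 − rank ∂_3 = (16 − 15) − 0 = 1, and there is no ∂_3, so H_2 ≅ Z.

As a check, the Euler characteristic is 8 − 24 + 16 = 0, which agrees with 1 − 2 + 1 = 0.
(K is a triangulation of the torus T^2.)

H_0 = Z,  H_1 = Z^2,  H_2 = Z.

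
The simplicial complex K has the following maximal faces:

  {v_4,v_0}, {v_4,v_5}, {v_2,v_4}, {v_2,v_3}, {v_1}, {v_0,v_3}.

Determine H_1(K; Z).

H_1 ≅ Z.

Order the vertices as v_0 < v_1 < v_2 < v_3 < v_4 < v_5. Listing each simplex with vertices in this order, K has dimension 1 with simplices:

  0-simplices (6): [v_0], [v_1], [v_2], [v_3], [v_4], [v_5]
  1-simplices (5): [v_0,v_3], [v_0,v_4], [v_2,v_3], [v_2,v_4], [v_4,v_5]

Hence C_0 ≅ Z^6, C_1 ≅ Z^5.

∂_1: C_1 → C_0 sends each edge [p,q] (with p < q) to q − p. For instance
  ∂[v_2,v_4] = [v_4] − [v_2].
The resulting 6×5 matrix has rank 4, and its Smith normal form has invariant factors (1,1,1,1).

From H_k ≅ ker(∂_k) / im(∂_{k+1}) we obtain:

  H_1: rank ker ∂_1 − rank ∂_2 = (5 − 4) − 0 = 1, and there is no ∂_2, so H_1 = Z.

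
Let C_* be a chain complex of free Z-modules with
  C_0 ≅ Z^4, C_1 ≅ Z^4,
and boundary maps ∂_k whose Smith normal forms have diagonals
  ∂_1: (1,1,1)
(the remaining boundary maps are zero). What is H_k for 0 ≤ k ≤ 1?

H_0: b_0 = 4 − 0 − 3 = 1; torsion from ∂_1 factors > 1: none. So H_0 ≅ Z.
H_1: b_1 = 4 − 3 − 0 = 1; torsion from ∂_2 factors > 1: none. So H_1 ≅ Z.

H_0 ≅ Z,  H_1 ≅ Z.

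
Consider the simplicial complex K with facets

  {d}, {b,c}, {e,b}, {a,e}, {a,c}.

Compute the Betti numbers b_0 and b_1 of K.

b_0 = 2, b_1 = 1.

We work with the vertex ordering a < b < c < d < e. The simplices of K, each written with vertices in increasing order, are:

  0-simplices (5): a, b, c, d, e
  1-simplices (4): ac, ae, bc, be

giving chain groups C_0 ≅ Z^5, C_1 ≅ Z^4.

Boundary ∂_1: C_1 → C_0 maps an edge to its endpoints' difference, ∂[p,q] = q − p. For instance
  ∂ac = c − a.
As a 5×4 matrix over Z this has rank 3, with invariant factors (1,1,1).

From H_k ≅ ker(∂_k) / im(∂_{k+1}) we obtain:

  H_0: rank C_0 − rank ∂_1 = 5 − 3 = 2, and the invariant factors of ∂_1 are all 1, so H_0 ≅ Z^2.
  H_1: rank ker ∂_1 − rank ∂_2 = (4 − 3) − 0 = 1, and there is no ∂_2, so H_1 ≅ Z.

Hence the Betti numbers are b_0 = 2, b_1 = 1.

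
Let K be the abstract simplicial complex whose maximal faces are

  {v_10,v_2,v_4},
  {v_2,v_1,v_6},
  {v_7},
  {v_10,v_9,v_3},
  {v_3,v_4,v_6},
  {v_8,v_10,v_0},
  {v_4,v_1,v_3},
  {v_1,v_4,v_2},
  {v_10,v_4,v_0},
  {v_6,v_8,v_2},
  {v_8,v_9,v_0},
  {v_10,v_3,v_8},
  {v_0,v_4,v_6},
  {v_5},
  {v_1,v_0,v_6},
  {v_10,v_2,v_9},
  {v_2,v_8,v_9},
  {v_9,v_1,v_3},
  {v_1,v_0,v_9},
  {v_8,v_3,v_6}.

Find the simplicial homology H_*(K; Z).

H_0 = Z^3,  H_1 = Z × Z/2,  H_2 = 0.

Take the total order v_0 < v_1 < v_2 < v_3 < v_4 < v_5 < v_6 < v_7 < v_8 < v_9 < v_10 on the vertex set. Then K (dimension 2) consists of the simplices:

  0-simplices (11): [v_0], [v_1], [v_2], [v_3], [v_4], [v_5], [v_6], [v_7], [v_8], [v_9], [v_10]
  1-simplices (27): (27 of them)
  2-simplices (18): (18 of them)

giving chain groups C_0 ≅ Z^11, C_1 ≅ Z^27, C_2 ≅ Z^18.

∂_1: C_1 → C_0 maps an edge to its endpoints' difference, ∂[p,q] = q − p. For instance
  ∂[v_2,v_8] = [v_8] − [v_2].
This gives a 11×27 integer matrix of rank 8; reducing to Smith normal form yields diagonal entries (1,1,1,1,1,1,1,1).

The boundary map ∂_2: C_2 → C_1 acts by ∂[p,q,r] = [q,r] − [p,r] + [p,q]. For instance
  ∂[v_0,v_4,v_10] = [v_4,v_10] − [v_0,v_10] + [v_0,v_4],
  ∂[v_0,v_1,v_6] = [v_1,v_6] − [v_0,v_6] + [v_0,v_1].
As a 27×18 matrix over Z this has rank 18, with invariant factors (1,1,1,1,1,1,1,1,1,1,1,1,1,1,1,1,1,2).

Reading off H_k = ker ∂_k / im ∂_{k+1}:

  H_0: rank C_0 − rank ∂_1 = 11 − 8 = 3, and the invariant factors of ∂_1 are all 1, so H_0 ≅ Z^3.
  H_1: rank ker ∂_1 − rank ∂_2 = (27 − 8) − 18 = 1, and ∂_2 has invariant factor 2 > 1, so H_1 ≅ Z × Z/2.
  H_2: rank ker ∂_2 − rank ∂_3 = (18 − 18) − 0 = 0, and there is no ∂_3, so H_2 ≅ 0.

(K is a triangulation of the disjoint union of a set of 2 points and the Klein bottle.)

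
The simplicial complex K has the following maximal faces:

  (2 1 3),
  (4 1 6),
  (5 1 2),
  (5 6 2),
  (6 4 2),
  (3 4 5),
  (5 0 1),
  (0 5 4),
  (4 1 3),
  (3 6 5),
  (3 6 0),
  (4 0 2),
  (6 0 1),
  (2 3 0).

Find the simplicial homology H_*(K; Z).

Take the total order 0 < 1 < 2 < 3 < 4 < 5 < 6 on the vertex set. Then K (dimension 2) consists of the simplices:

  0-simplices (7): [0], [1], [2], [3], [4], [5], [6]
  1-simplices (21): [0,1], [0,2], [0,3], [0,4], [0,5], [0,6], [1,2], [1,3], [1,4], [1,5], [1,6], [2,3], [2,4], [2,5], [2,6], [3,4], [3,5], [3,6], [4,5], [4,6], [5,6]
  2-simplices (14): [0,1,5], [0,1,6], [0,2,3], [0,2,4], [0,3,6], [0,4,5], [1,2,3], [1,2,5], [1,3,4], [1,4,6], [2,4,6], [2,5,6], [3,4,5], [3,5,6]

Hence C_0 ≅ Z^7, C_1 ≅ Z^21, C_2 ≅ Z^14.

∂_1: C_1 → C_0 sends each edge [p,q] (with p < q) to q − p.
As a 7×21 matrix over Z this has rank 6, with invariant factors (1,1,1,1,1,1).

Boundary ∂_2: C_2 → C_1 acts by ∂[p,q,r] = [q,r] − [p,r] + [p,q]. For instance
  ∂[1,2,5] = [2,5] − [1,5] + [1,2],
  ∂[0,4,5] = [4,5] − [0,5] + [0,4].
The resulting 21×14 matrix has rank 13, and its Smith normal form has invariant factors (1,1,1,1,1,1,1,1,1,1,1,1,1).

Now H_k = ker ∂_k / im ∂_{k+1}, so:

  H_0: rank C_0 − rank ∂_1 = 7 − 6 = 1, and the invariant factors of ∂_1 are all 1, so H_0 ≅ Z.
  H_1: rank ker ∂_1 − rank ∂_2 = (21 − 6) − 13 = 2, and the invariant factors of ∂_2 are all 1, so H_1 ≅ Z^2.
  H_2: rank ker ∂_2 − rank ∂_3 = (14 − 13) − 0 = 1, and there is no ∂_3, so H_2 ≅ Z.

As a check, the Euler characteristic is 7 − 21 + 14 = 0, which agrees with 1 − 2 + 1 = 0.

H_0 = Z,  H_1 = Z^2,  H_2 = Z.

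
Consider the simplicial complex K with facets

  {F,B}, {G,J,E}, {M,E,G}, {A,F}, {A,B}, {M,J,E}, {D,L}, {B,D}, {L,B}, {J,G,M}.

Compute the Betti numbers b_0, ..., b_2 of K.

b_0 = 2, b_1 = 2, b_2 = 1.

Take the total order A < B < D < E < F < G < J < L < M on the vertex set. Then K (dimension 2) consists of the simplices:

  0-simplices (9): A, B, D, E, F, G, J, L, M
  1-simplices (12): AB, AF, BD, BF, BL, DL, EG, EJ, EM, GJ, GM, JM
  2-simplices (4): EGJ, EGM, EJM, GJM

Hence C_0 ≅ Z^9, C_1 ≅ Z^12, C_2 ≅ Z^4.

∂_1: C_1 → C_0 sends each edge [p,q] (with p < q) to q − p. For instance
  ∂BL = L − B.
The resulting 9×12 matrix has rank 7, and its Smith normal form has invariant factors (1,1,1,1,1,1,1).

∂_2: C_2 → C_1 acts by ∂[p,q,r] = [q,r] − [p,r] + [p,q]. For instance
  ∂EGM = GM − EM + EG,
  ∂EGJ = GJ − EJ + EG.
This gives a 12×4 integer matrix of rank 3; reducing to Smith normal form yields diagonal entries (1,1,1).

From H_k ≅ ker(∂_k) / im(∂_{k+1}) we obtain:

  H_0: rank C_0 − rank ∂_1 = 9 − 7 = 2, and the invariant factors of ∂_1 are all 1, so H_0 ≅ Z^2.
  H_1: rank ker ∂_1 − rank ∂_2 = (12 − 7) − 3 = 2, and the invariant factors of ∂_2 are all 1, so H_1 ≅ Z^2.
  H_2: rank ker ∂_2 − rank ∂_3 = (4 − 3) − 0 = 1, and there is no ∂_3, so H_2 ≅ Z.

Hence the Betti numbers are b_0 = 2, b_1 = 2, b_2 = 1.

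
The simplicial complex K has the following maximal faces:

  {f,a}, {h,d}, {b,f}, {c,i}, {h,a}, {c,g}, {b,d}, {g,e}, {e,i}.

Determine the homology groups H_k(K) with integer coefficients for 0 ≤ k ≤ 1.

H_0 = Z^2,  H_1 = Z^2.

Take the total order a < b < c < d < e < f < g < h < i on the vertex set. Then K (dimension 1) consists of the simplices:

  0-simplices (9): a, b, c, d, e, f, g, h, i
  1-simplices (9): af, ah, bd, bf, cg, ci, dh, eg, ei

so the chain groups are C_0 ≅ Z^9, C_1 ≅ Z^9.

Boundary ∂_1: C_1 → C_0 is given by ∂[p,q] = [q] − [p]. For instance
  ∂af = f − a.
As a 9×9 matrix over Z this has rank 7, with invariant factors (1,1,1,1,1,1,1).

Now H_k = ker ∂_k / im ∂_{k+1}, so:

  H_0: rank C_0 − rank ∂_1 = 9 − 7 = 2, and the invariant factors of ∂_1 are all 1, so H_0 ≅ Z^2.
  H_1: rank ker ∂_1 − rank ∂_2 = (9 − 7) − 0 = 2, and there is no ∂_2, so H_1 ≅ Z^2.

As a check, the Euler characteristic is 9 − 9 = 0, which agrees with 2 − 2 = 0.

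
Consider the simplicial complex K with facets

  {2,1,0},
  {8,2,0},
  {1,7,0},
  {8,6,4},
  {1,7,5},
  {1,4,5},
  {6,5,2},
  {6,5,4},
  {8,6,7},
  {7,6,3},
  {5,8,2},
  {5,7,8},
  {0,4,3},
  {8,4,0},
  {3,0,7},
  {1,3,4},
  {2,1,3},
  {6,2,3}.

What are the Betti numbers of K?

b_0 = 1, b_1 = 1, b_2 = 0.

Fix the vertex order 0 < 1 < 2 < 3 < 4 < 5 < 6 < 7 < 8 and write every simplex with vertices in increasing order. Then dim K = 2 and the simplices of K are:

  0-simplices (9): [0], [1], [2], [3], [4], [5], [6], [7], [8]
  1-simplices (27): (27 of them)
  2-simplices (18): [0,1,2], [0,1,7], [0,2,8], [0,3,4], [0,3,7], [0,4,8], [1,2,3], [1,3,4], [1,4,5], [1,5,7], [2,3,6], [2,5,6], [2,5,8], [3,6,7], [4,5,6], [4,6,8], [5,7,8], [6,7,8]

giving chain groups C_0 ≅ Z^9, C_1 ≅ Z^27, C_2 ≅ Z^18.

The boundary map ∂_1: C_1 → C_0 sends each edge [p,q] (with p < q) to q − p. For instance
  ∂[4,5] = [5] − [4].
The resulting 9×27 matrix has rank 8, and its Smith normal form has invariant factors (1,1,1,1,1,1,1,1).

∂_2: C_2 → C_1 acts by ∂[p,q,r] = [q,r] − [p,r] + [p,q]. For instance
  ∂[1,2,3] = [2,3] − [1,3] + [1,2],
  ∂[0,2,8] = [2,8] − [0,8] + [0,2].
This gives a 27×18 integer matrix of rank 18; reducing to Smith normal form yields diagonal entries (1,1,1,1,1,1,1,1,1,1,1,1,1,1,1,1,1,2).

Reading off H_k = ker ∂_k / im ∂_{k+1}:

  H_0: rank C_0 − rank ∂_1 = 9 − 8 = 1, and the invariant factors of ∂_1 are all 1, so H_0 = Z.
  H_1: rank ker ∂_1 − rank ∂_2 = (27 − 8) − 18 = 1, and ∂_2 has invariant factor 2 > 1, so H_1 = Z ⊕ Z/2.
  H_2: rank ker ∂_2 − rank ∂_3 = (18 − 18) − 0 = 0, and there is no ∂_3, so H_2 = 0.

As a check, the Euler characteristic is 9 − 27 + 18 = 0, which agrees with 1 − 1 + 0 = 0.

Hence the Betti numbers are b_0 = 1, b_1 = 1, b_2 = 0.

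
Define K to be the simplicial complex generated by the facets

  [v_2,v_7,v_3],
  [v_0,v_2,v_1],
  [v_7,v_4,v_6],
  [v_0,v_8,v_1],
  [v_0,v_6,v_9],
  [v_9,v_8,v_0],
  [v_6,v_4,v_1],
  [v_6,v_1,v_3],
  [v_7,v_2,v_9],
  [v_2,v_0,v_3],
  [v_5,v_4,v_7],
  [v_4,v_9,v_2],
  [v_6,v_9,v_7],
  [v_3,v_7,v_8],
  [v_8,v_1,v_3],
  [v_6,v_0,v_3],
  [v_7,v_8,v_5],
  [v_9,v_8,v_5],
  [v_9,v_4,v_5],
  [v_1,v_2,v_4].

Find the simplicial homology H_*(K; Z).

Take the total order v_0 < v_1 < v_2 < v_3 < v_4 < v_5 < v_6 < v_7 < v_8 < v_9 on the vertex set. Then K (dimension 2) consists of the simplices:

  0-simplices (10): [v_0], [v_1], [v_2], [v_3], [v_4], [v_5], [v_6], [v_7], [v_8], [v_9]
  1-simplices (30): (30 of them)
  2-simplices (20): (20 of them)

giving chain groups C_0 ≅ Z^10, C_1 ≅ Z^30, C_2 ≅ Z^20.

The boundary map ∂_1: C_1 → C_0 maps an edge to its endpoints' difference, ∂[p,q] = q − p.
This gives a 10×30 integer matrix of rank 9; reducing to Smith normal form yields diagonal entries (1,1,1,1,1,1,1,1,1).

∂_2: C_2 → C_1 acts by ∂[p,q,r] = [q,r] − [p,r] + [p,q]. For instance
  ∂[v_4,v_6,v_7] = [v_6,v_7] − [v_4,v_7] + [v_4,v_6],
  ∂[v_0,v_1,v_2] = [v_1,v_2] − [v_0,v_2] + [v_0,v_1].
As a 30×20 matrix over Z this has rank 20, with invariant factors (1,1,1,1,1,1,1,1,1,1,1,1,1,1,1,1,1,1,1,2).

From H_k ≅ ker(∂_k) / im(∂_{k+1}) we obtain:

  H_0: rank C_0 − rank ∂_1 = 10 − 9 = 1, and the invariant factors of ∂_1 are all 1, so H_0 = Z.
  H_1: rank ker ∂_1 − rank ∂_2 = (30 − 9) − 20 = 1, and ∂_2 has invariant factor 2 > 1, so H_1 = Z ⊕ Z/2.
  H_2: rank ker ∂_2 − rank ∂_3 = (20 − 20) − 0 = 0, and there is no ∂_3, so H_2 = 0.

H_0 ≅ Z,  H_1 ≅ Z ⊕ Z/2,  H_2 = 0.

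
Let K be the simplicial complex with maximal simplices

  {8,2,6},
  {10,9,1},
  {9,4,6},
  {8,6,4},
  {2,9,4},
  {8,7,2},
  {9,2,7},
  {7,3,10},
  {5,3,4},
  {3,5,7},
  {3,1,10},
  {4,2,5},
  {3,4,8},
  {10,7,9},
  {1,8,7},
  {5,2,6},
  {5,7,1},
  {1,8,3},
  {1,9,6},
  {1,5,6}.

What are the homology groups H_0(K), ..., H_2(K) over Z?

H_0 = Z,  H_1 = Z ⊕ Z/2,  H_2 = 0.

We work with the vertex ordering 1 < 2 < 3 < 4 < 5 < 6 < 7 < 8 < 9 < 10. The simplices of K, each written with vertices in increasing order, are:

  0-simplices (10): [1], [2], [3], [4], [5], [6], [7], [8], [9], [10]
  1-simplices (30): (30 of them)
  2-simplices (20): (20 of them)

giving chain groups C_0 ≅ Z^10, C_1 ≅ Z^30, C_2 ≅ Z^20.

∂_1: C_1 → C_0 sends each edge [p,q] (with p < q) to q − p.
This gives a 10×30 integer matrix of rank 9; reducing to Smith normal form yields diagonal entries (1,1,1,1,1,1,1,1,1).

Boundary ∂_2: C_2 → C_1 acts by ∂[p,q,r] = [q,r] − [p,r] + [p,q]. For instance
  ∂[3,4,8] = [4,8] − [3,8] + [3,4],
  ∂[1,3,10] = [3,10] − [1,10] + [1,3].
This gives a 30×20 integer matrix of rank 20; reducing to Smith normal form yields diagonal entries (1,1,1,1,1,1,1,1,1,1,1,1,1,1,1,1,1,1,1,2).

Computing H_k = (kernel of ∂_k) / (image of ∂_{k+1}):

  H_0: rank C_0 − rank ∂_1 = 10 − 9 = 1, and the invariant factors of ∂_1 are all 1, so H_0 = Z.
  H_1: rank ker ∂_1 − rank ∂_2 = (30 − 9) − 20 = 1, and ∂_2 has invariant factor 2 > 1, so H_1 = Z ⊕ Z/2.
  H_2: rank ker ∂_2 − rank ∂_3 = (20 − 20) − 0 = 0, and there is no ∂_3, so H_2 = 0.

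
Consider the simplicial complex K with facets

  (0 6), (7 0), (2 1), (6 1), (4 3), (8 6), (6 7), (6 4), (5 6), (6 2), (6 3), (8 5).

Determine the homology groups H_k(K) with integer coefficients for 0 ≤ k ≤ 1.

Order the vertices as 0 < 1 < 2 < 3 < 4 < 5 < 6 < 7 < 8. Listing each simplex with vertices in this order, K has dimension 1 with simplices:

  0-simplices (9): [0], [1], [2], [3], [4], [5], [6], [7], [8]
  1-simplices (12): [0,6], [0,7], [1,2], [1,6], [2,6], [3,4], [3,6], [4,6], [5,6], [5,8], [6,7], [6,8]

Hence C_0 ≅ Z^9, C_1 ≅ Z^12.

∂_1: C_1 → C_0 maps an edge to its endpoints' difference, ∂[p,q] = q − p. For instance
  ∂[4,6] = [6] − [4].
The 9×12 boundary matrix has rank 8 and Smith normal form diag(1,1,1,1,1,1,1,1).

Now H_k = ker ∂_k / im ∂_{k+1}, so:

  H_0: rank C_0 − rank ∂_1 = 9 − 8 = 1, and the invariant factors of ∂_1 are all 1, so H_0 ≅ Z.
  H_1: rank ker ∂_1 − rank ∂_2 = (12 − 8) − 0 = 4, and there is no ∂_2, so H_1 ≅ Z^4.

H_0 ≅ Z,  H_1 ≅ Z^4.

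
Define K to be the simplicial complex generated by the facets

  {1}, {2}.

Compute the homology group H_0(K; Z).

Take the total order 1 < 2 on the vertex set. Then K (dimension 0) consists of the simplices:

  0-simplices (2): [1], [2]

giving chain groups C_0 ≅ Z^2.

Computing H_k = (kernel of ∂_k) / (image of ∂_{k+1}):

  H_0: rank C_0 − rank ∂_1 = 2 − 0 = 2, and there is no ∂_1, so H_0 ≅ Z^2.

H_0 = Z^2.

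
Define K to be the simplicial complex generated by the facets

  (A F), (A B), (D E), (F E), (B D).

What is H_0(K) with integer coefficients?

Fix the vertex order A < B < D < E < F and write every simplex with vertices in increasing order. Then dim K = 1 and the simplices of K are:

  0-simplices (5): A, B, D, E, F
  1-simplices (5): AB, AF, BD, DE, EF

Hence C_0 ≅ Z^5, C_1 ≅ Z^5.

Boundary ∂_1: C_1 → C_0 sends each edge [p,q] (with p < q) to q − p.
This gives a 5×5 integer matrix of rank 4; reducing to Smith normal form yields diagonal entries (1,1,1,1).

From H_k ≅ ker(∂_k) / im(∂_{k+1}) we obtain:

  H_0: rank C_0 − rank ∂_1 = 5 − 4 = 1, and the invariant factors of ∂_1 are all 1, so H_0 = Z.

(K is a triangulation of the circle S^1.)

H_0 = Z.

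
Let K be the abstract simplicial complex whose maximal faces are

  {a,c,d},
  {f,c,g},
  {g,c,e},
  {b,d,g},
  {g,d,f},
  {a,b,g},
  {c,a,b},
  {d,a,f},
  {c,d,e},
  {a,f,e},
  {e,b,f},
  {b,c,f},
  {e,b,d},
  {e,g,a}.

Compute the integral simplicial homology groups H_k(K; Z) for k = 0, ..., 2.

Take the total order a < b < c < d < e < f < g on the vertex set. Then K (dimension 2) consists of the simplices:

  0-simplices (7): a, b, c, d, e, f, g
  1-simplices (21): ab, ac, ad, ae, af, ag, bc, bd, be, bf, bg, cd, ce, cf, cg, de, df, dg, ef, eg, fg
  2-simplices (14): abc, abg, acd, adf, aef, aeg, bcf, bde, bdg, bef, cde, ceg, cfg, dfg

Hence C_0 ≅ Z^7, C_1 ≅ Z^21, C_2 ≅ Z^14.

∂_1: C_1 → C_0 maps an edge to its endpoints' difference, ∂[p,q] = q − p. For instance
  ∂bc = c − b.
As a 7×21 matrix over Z this has rank 6, with invariant factors (1,1,1,1,1,1).

Boundary ∂_2: C_2 → C_1 acts by ∂[p,q,r] = [q,r] − [p,r] + [p,q]. For instance
  ∂acd = cd − ad + ac,
  ∂bef = ef − bf + be.
As a 21×14 matrix over Z this has rank 13, with invariant factors (1,1,1,1,1,1,1,1,1,1,1,1,1).

Now H_k = ker ∂_k / im ∂_{k+1}, so:

  H_0: rank C_0 − rank ∂_1 = 7 − 6 = 1, and the invariant factors of ∂_1 are all 1, so H_0 ≅ Z.
  H_1: rank ker ∂_1 − rank ∂_2 = (21 − 6) − 13 = 2, and the invariant factors of ∂_2 are all 1, so H_1 ≅ Z^2.
  H_2: rank ker ∂_2 − rank ∂_3 = (14 − 13) − 0 = 1, and there is no ∂_3, so H_2 ≅ Z.

H_0 = Z,  H_1 = Z^2,  H_2 = Z.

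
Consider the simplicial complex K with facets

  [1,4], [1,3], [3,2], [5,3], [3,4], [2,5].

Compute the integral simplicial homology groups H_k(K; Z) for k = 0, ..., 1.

H_0 = Z,  H_1 = Z^2.

K has 5 vertices, 6 edges.
rank ∂_0 = 0, rank ∂_1 = 4 ⇒ b_0 = 5 − 0 − 4 = 1; all invariant factors of ∂_1 are 1 so no torsion. So H_0 ≅ Z.
rank ∂_1 = 4, rank ∂_2 = 0 ⇒ b_1 = 6 − 4 − 0 = 2. So H_1 ≅ Z^2.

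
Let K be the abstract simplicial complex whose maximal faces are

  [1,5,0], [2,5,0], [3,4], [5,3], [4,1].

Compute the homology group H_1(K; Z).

Order the vertices as 0 < 1 < 2 < 3 < 4 < 5. Listing each simplex with vertices in this order, K has dimension 2 with simplices:

  0-simplices (6): [0], [1], [2], [3], [4], [5]
  1-simplices (8): [0,1], [0,2], [0,5], [1,4], [1,5], [2,5], [3,4], [3,5]
  2-simplices (2): [0,1,5], [0,2,5]

Hence C_0 ≅ Z^6, C_1 ≅ Z^8, C_2 ≅ Z^2.

∂_1: C_1 → C_0 is given by ∂[p,q] = [q] − [p]. For instance
  ∂[1,4] = [4] − [1].
As a 6×8 matrix over Z this has rank 5, with invariant factors (1,1,1,1,1).

The boundary map ∂_2: C_2 → C_1 sends each 2-simplex [p,q,r] to [q,r] − [p,r] + [p,q]. For instance
  ∂[0,1,5] = [1,5] − [0,5] + [0,1],
  ∂[0,2,5] = [2,5] − [0,5] + [0,2].
As a 8×2 matrix over Z this has rank 2, with invariant factors (1,1).

Reading off H_k = ker ∂_k / im ∂_{k+1}:

  H_1: rank ker ∂_1 − rank ∂_2 = (8 − 5) − 2 = 1, and the invariant factors of ∂_2 are all 1, so H_1 = Z.

H_1 ≅ Z.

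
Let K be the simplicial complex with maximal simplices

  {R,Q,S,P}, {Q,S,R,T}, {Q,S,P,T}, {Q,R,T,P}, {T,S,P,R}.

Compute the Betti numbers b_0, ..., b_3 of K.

b_0 = 1, b_1 = 0, b_2 = 0, b_3 = 1.

K has 5 vertices, 10 edges, 10 triangles, 5 3-simplices.
rank ∂_0 = 0, rank ∂_1 = 4 ⇒ b_0 = 5 − 0 − 4 = 1; all invariant factors of ∂_1 are 1 so no torsion. So H_0 = Z.
rank ∂_1 = 4, rank ∂_2 = 6 ⇒ b_1 = 10 − 4 − 6 = 0; all invariant factors of ∂_2 are 1 so no torsion. So H_1 = 0.
rank ∂_2 = 6, rank ∂_3 = 4 ⇒ b_2 = 10 − 6 − 4 = 0; all invariant factors of ∂_3 are 1 so no torsion. So H_2 = 0.
rank ∂_3 = 4, rank ∂_4 = 0 ⇒ b_3 = 5 − 4 − 0 = 1. So H_3 = Z.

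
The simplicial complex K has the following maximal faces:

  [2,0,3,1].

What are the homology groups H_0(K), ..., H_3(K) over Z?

H_0 ≅ Z,  H_1 = 0,  H_2 = 0,  H_3 = 0.

K has 4 vertices, 6 edges, 4 triangles, 1 3-simplex.
rank ∂_0 = 0, rank ∂_1 = 3 ⇒ b_0 = 4 − 0 − 3 = 1; all invariant factors of ∂_1 are 1 so no torsion. So H_0 ≅ Z.
rank ∂_1 = 3, rank ∂_2 = 3 ⇒ b_1 = 6 − 3 − 3 = 0; all invariant factors of ∂_2 are 1 so no torsion. So H_1 ≅ 0.
rank ∂_2 = 3, rank ∂_3 = 1 ⇒ b_2 = 4 − 3 − 1 = 0; all invariant factors of ∂_3 are 1 so no torsion. So H_2 ≅ 0.
rank ∂_3 = 1, rank ∂_4 = 0 ⇒ b_3 = 1 − 1 − 0 = 0. So H_3 ≅ 0.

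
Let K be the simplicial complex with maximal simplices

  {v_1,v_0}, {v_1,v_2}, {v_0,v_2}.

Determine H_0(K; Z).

Order the vertices as v_0 < v_1 < v_2. Listing each simplex with vertices in this order, K has dimension 1 with simplices:

  0-simplices (3): [v_0], [v_1], [v_2]
  1-simplices (3): [v_0,v_1], [v_0,v_2], [v_1,v_2]

so the chain groups are C_0 ≅ Z^3, C_1 ≅ Z^3.

Boundary ∂_1: C_1 → C_0 is given by ∂[p,q] = [q] − [p]. For instance
  ∂[v_1,v_2] = [v_2] − [v_1].
This gives a 3×3 integer matrix of rank 2; reducing to Smith normal form yields diagonal entries (1,1).

From H_k ≅ ker(∂_k) / im(∂_{k+1}) we obtain:

  H_0: rank C_0 − rank ∂_1 = 3 − 2 = 1, and the invariant factors of ∂_1 are all 1, so H_0 = Z.

H_0 ≅ Z.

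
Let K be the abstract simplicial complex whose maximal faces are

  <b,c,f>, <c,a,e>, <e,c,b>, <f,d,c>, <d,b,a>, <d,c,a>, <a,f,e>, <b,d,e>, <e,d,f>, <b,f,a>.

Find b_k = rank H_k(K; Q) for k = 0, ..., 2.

b_0 = 1, b_1 = 0, b_2 = 0.

Take the total order a < b < c < d < e < f on the vertex set. Then K (dimension 2) consists of the simplices:

  0-simplices (6): a, b, c, d, e, f
  1-simplices (15): ab, ac, ad, ae, af, bc, bd, be, bf, cd, ce, cf, de, df, ef
  2-simplices (10): abd, abf, acd, ace, aef, bce, bcf, bde, cdf, def

giving chain groups C_0 ≅ Z^6, C_1 ≅ Z^15, C_2 ≅ Z^10.

The boundary map ∂_1: C_1 → C_0 maps an edge to its endpoints' difference, ∂[p,q] = q − p.
As a 6×15 matrix over Z this has rank 5, with invariant factors (1,1,1,1,1).

The boundary map ∂_2: C_2 → C_1 acts by ∂[p,q,r] = [q,r] − [p,r] + [p,q]. For instance
  ∂abf = bf − af + ab,
  ∂abd = bd − ad + ab.
As a 15×10 matrix over Z this has rank 10, with invariant factors (1,1,1,1,1,1,1,1,1,2).

From H_k ≅ ker(∂_k) / im(∂_{k+1}) we obtain:

  H_0: rank C_0 − rank ∂_1 = 6 − 5 = 1, and the invariant factors of ∂_1 are all 1, so H_0 = Z.
  H_1: rank ker ∂_1 − rank ∂_2 = (15 − 5) − 10 = 0, and ∂_2 has invariant factor 2 > 1, so H_1 = Z/2Z.
  H_2: rank ker ∂_2 − rank ∂_3 = (10 − 10) − 0 = 0, and there is no ∂_3, so H_2 = 0.

Hence the Betti numbers are b_0 = 1, b_1 = 0, b_2 = 0.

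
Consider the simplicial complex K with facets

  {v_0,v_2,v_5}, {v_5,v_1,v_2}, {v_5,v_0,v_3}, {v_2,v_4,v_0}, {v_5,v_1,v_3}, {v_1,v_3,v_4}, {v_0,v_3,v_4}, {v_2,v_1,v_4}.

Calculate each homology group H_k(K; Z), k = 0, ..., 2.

H_0 ≅ Z,  H_1 = 0,  H_2 ≅ Z.

We work with the vertex ordering v_0 < v_1 < v_2 < v_3 < v_4 < v_5. The simplices of K, each written with vertices in increasing order, are:

  0-simplices (6): [v_0], [v_1], [v_2], [v_3], [v_4], [v_5]
  1-simplices (12): [v_0,v_2], [v_0,v_3], [v_0,v_4], [v_0,v_5], [v_1,v_2], [v_1,v_3], [v_1,v_4], [v_1,v_5], [v_2,v_4], [v_2,v_5], [v_3,v_4], [v_3,v_5]
  2-simplices (8): [v_0,v_2,v_4], [v_0,v_2,v_5], [v_0,v_3,v_4], [v_0,v_3,v_5], [v_1,v_2,v_4], [v_1,v_2,v_5], [v_1,v_3,v_4], [v_1,v_3,v_5]

Hence C_0 ≅ Z^6, C_1 ≅ Z^12, C_2 ≅ Z^8.

∂_1: C_1 → C_0 is given by ∂[p,q] = [q] − [p]. For instance
  ∂[v_3,v_5] = [v_5] − [v_3].
As a 6×12 matrix over Z this has rank 5, with invariant factors (1,1,1,1,1).

Boundary ∂_2: C_2 → C_1 sends each 2-simplex [p,q,r] to [q,r] − [p,r] + [p,q]. For instance
  ∂[v_1,v_2,v_5] = [v_2,v_5] − [v_1,v_5] + [v_1,v_2],
  ∂[v_0,v_2,v_5] = [v_2,v_5] − [v_0,v_5] + [v_0,v_2].
This gives a 12×8 integer matrix of rank 7; reducing to Smith normal form yields diagonal entries (1,1,1,1,1,1,1).

Reading off H_k = ker ∂_k / im ∂_{k+1}:

  H_0: rank C_0 − rank ∂_1 = 6 − 5 = 1, and the invariant factors of ∂_1 are all 1, so H_0 ≅ Z.
  H_1: rank ker ∂_1 − rank ∂_2 = (12 − 5) − 7 = 0, and the invariant factors of ∂_2 are all 1, so H_1 ≅ 0.
  H_2: rank ker ∂_2 − rank ∂_3 = (8 − 7) − 0 = 1, and there is no ∂_3, so H_2 ≅ Z.

(K is a triangulation of the 2-sphere S^2.)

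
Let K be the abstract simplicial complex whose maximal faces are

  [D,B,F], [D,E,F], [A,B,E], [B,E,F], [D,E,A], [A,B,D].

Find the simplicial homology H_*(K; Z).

Order the vertices as A < B < D < E < F. Listing each simplex with vertices in this order, K has dimension 2 with simplices:

  0-simplices (5): A, B, D, E, F
  1-simplices (9): AB, AD, AE, BD, BE, BF, DE, DF, EF
  2-simplices (6): ABD, ABE, ADE, BDF, BEF, DEF

so the chain groups are C_0 ≅ Z^5, C_1 ≅ Z^9, C_2 ≅ Z^6.

The boundary map ∂_1: C_1 → C_0 maps an edge to its endpoints' difference, ∂[p,q] = q − p.
This gives a 5×9 integer matrix of rank 4; reducing to Smith normal form yields diagonal entries (1,1,1,1).

Boundary ∂_2: C_2 → C_1 sends each 2-simplex [p,q,r] to [q,r] − [p,r] + [p,q]. For instance
  ∂BEF = EF − BF + BE,
  ∂ABE = BE − AE + AB.
As a 9×6 matrix over Z this has rank 5, with invariant factors (1,1,1,1,1).

Reading off H_k = ker ∂_k / im ∂_{k+1}:

  H_0: rank C_0 − rank ∂_1 = 5 − 4 = 1, and the invariant factors of ∂_1 are all 1, so H_0 ≅ Z.
  H_1: rank ker ∂_1 − rank ∂_2 = (9 − 4) − 5 = 0, and the invariant factors of ∂_2 are all 1, so H_1 ≅ 0.
  H_2: rank ker ∂_2 − rank ∂_3 = (6 − 5) − 0 = 1, and there is no ∂_3, so H_2 ≅ Z.

H_0 = Z,  H_1 = 0,  H_2 = Z.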